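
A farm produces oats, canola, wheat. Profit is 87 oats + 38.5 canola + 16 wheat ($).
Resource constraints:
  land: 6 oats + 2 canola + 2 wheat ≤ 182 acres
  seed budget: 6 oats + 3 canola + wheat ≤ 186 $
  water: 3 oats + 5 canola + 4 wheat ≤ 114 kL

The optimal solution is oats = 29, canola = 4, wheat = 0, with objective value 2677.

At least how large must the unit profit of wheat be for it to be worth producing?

19.5

Binding: land and seed budget. Non-binding: water (7 unused).
Since water is not tight, its dual is 0.
The binding rows give the dual system: 6·y_land + 6·y_seed budget = 87 and 2·y_land + 3·y_seed budget = 38.5.
→ y_land = 5 and y_seed budget = 9.5.
wheat enters the basis when its profit ≥ yᵀa₃ = 5·2 + 9.5·1 = 19.5.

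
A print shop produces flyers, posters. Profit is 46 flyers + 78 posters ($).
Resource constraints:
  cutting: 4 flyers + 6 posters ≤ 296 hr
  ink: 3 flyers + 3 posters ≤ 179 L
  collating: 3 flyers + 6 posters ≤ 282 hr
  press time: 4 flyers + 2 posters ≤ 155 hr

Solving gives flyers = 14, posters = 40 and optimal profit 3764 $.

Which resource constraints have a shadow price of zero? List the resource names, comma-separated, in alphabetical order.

ink, press time

cutting: 296/296 (binding)
ink: 162/179 (slack 17)
collating: 282/282 (binding)
press time: 136/155 (slack 19)
By complementary slackness, a constraint with positive slack has shadow price 0 → ink, press time.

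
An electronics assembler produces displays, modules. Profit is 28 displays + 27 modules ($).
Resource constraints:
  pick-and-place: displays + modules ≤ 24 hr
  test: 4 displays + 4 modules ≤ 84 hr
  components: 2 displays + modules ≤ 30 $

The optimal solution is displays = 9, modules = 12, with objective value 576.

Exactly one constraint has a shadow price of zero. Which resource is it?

pick-and-place

pick-and-place: 21/24 (slack 3)
test: 84/84 (binding)
components: 30/30 (binding)
By complementary slackness, a constraint with positive slack has shadow price 0 → pick-and-place.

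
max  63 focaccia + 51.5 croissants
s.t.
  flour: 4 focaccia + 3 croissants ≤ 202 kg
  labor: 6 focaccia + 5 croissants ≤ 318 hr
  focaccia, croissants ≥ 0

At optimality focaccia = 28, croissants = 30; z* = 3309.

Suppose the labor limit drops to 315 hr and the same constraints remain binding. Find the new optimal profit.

3283.5

Both flour and labor are binding at x*.
From A_Bᵀ y = c: 4·y_flour + 6·y_labor = 63; 3·y_flour + 5·y_labor = 51.5.
Solving: y_flour = 3, y_labor = 8.5.
Δz = y_labor·Δb = 8.5 × (-3) = -25.5, so new z* = 3309 − 25.5 = 3283.5.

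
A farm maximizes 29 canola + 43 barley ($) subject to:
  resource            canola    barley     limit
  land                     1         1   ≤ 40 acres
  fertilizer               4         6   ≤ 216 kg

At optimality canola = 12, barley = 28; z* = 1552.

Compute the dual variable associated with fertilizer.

At the optimum: land uses 40 of 40 (binding); fertilizer uses 216 of 216 (binding).
From A_Bᵀ y = c: 1·y_land + 4·y_fertilizer = 29; 1·y_land + 6·y_fertilizer = 43.
Solving: y_land = 1, y_fertilizer = 7.
Shadow price of fertilizer = 7.

7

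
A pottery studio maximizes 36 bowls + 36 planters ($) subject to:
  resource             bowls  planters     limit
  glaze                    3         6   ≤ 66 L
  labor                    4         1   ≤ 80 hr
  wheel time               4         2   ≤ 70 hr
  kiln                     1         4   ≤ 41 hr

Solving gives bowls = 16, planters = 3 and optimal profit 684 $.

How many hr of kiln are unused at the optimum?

13

kiln used = 1·16 + 4·3 = 28; slack = 41 − 28 = 13.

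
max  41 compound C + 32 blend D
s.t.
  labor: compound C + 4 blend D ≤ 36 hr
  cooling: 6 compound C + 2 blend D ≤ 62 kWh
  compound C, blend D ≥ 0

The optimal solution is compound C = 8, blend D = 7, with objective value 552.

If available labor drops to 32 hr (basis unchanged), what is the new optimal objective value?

Check each constraint at x*: labor 36/36 (tight); cooling 62/62 (tight).
Dual feasibility on the basic columns requires 1·y_labor + 6·y_cooling = 41, 4·y_labor + 2·y_cooling = 32.
This yields shadow prices y_labor = 5, y_cooling = 6.
Δz = y_labor·Δb = 5 × (-4) = -20, so new z* = 552 − 20 = 532.

532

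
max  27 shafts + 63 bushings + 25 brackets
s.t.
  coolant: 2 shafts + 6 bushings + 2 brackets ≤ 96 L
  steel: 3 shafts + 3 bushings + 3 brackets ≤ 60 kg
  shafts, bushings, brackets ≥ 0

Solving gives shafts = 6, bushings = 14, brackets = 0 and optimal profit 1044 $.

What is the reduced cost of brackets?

Both coolant and steel are binding at x*.
Dual feasibility on the basic columns requires 2·y_coolant + 3·y_steel = 27, 6·y_coolant + 3·y_steel = 63.
This yields shadow prices y_coolant = 9, y_steel = 3.
Reduced cost of brackets: c₃ − yᵀa₃ = 25 − (9·2 + 3·3) = 25 − 27 = -2.

-2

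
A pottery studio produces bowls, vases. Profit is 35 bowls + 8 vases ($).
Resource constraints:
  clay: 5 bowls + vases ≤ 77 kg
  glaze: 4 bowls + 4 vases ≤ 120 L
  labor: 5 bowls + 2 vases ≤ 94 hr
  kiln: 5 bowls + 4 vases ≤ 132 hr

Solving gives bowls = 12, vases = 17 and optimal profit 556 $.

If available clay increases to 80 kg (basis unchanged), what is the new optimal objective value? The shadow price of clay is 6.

574

Δb = 3, so new z* = 556 + (6)·(3) = 556 + 18 = 574.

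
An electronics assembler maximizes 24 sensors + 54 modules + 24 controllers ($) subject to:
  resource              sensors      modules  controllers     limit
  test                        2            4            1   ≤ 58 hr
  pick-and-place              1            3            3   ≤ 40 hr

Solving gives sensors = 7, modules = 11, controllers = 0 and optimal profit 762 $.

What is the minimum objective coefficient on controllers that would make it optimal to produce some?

27

At the optimum: test uses 58 of 58 (binding); pick-and-place uses 40 of 40 (binding).
From A_Bᵀ y = c: 2·y_test + 1·y_pick-and-place = 24; 4·y_test + 3·y_pick-and-place = 54.
→ y_test = 9 and y_pick-and-place = 6.
controllers enters the basis when its profit ≥ yᵀa₃ = 9·1 + 6·3 = 27.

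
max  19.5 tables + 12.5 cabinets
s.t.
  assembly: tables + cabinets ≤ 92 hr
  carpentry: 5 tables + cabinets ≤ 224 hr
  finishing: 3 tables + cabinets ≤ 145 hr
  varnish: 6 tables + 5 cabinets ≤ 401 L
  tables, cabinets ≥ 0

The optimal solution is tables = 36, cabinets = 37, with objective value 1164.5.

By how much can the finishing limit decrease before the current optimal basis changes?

64.8

Binding constraints: finishing, varnish. The basis is B = [[3,1],[6,5]] with det 9.
Per unit decrease in finishing, x* moves by d = (-0.5556, 0.6667).
The basis stays optimal until tables reaches 0; allowable decrease = 64.8 hr.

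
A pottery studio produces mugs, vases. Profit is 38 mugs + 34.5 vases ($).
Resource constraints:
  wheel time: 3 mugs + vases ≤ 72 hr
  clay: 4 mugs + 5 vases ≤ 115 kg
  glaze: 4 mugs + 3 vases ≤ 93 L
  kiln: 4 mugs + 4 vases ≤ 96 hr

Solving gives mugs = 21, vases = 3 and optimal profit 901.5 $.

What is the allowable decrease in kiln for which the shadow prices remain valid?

Binding constraints: glaze, kiln. The basis is B = [[4,3],[4,4]] with det 4.
Per unit decrease in kiln, x* moves by d = (0.75, -1).
The basis stays optimal until vases reaches 0; allowable decrease = 3 hr.

3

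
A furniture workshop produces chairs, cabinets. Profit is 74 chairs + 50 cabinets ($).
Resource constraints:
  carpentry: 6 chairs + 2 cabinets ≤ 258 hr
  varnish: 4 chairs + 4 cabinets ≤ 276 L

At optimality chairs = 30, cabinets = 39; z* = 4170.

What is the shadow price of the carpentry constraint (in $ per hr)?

At the optimum: carpentry uses 258 of 258 (binding); varnish uses 276 of 276 (binding).
The binding rows give the dual system: 6·y_carpentry + 4·y_varnish = 74 and 2·y_carpentry + 4·y_varnish = 50.
Solving: y_carpentry = 6, y_varnish = 9.5.
Shadow price of carpentry = 6.

6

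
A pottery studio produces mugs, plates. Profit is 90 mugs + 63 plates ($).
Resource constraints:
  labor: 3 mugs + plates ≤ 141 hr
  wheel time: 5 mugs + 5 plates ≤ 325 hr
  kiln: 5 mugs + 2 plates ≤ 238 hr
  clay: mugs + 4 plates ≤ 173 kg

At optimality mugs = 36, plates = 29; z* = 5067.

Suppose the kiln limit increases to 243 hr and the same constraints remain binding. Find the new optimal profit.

5112

Binding: wheel time and kiln. Non-binding: labor (4 unused), clay (21 unused).
Slack constraints have shadow price 0 (complementary slackness).
Dual feasibility on the basic columns requires 5·y_wheel time + 5·y_kiln = 90, 5·y_wheel time + 2·y_kiln = 63.
→ y_wheel time = 9 and y_kiln = 9.
Δz = y_kiln·Δb = 9 × (5) = 45, so new z* = 5067 + 45 = 5112.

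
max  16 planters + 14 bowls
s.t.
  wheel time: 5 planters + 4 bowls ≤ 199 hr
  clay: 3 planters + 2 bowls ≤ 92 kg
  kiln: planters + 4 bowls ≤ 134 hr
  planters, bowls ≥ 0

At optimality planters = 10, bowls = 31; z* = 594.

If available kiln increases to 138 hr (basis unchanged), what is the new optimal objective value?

598

Check each constraint at x*: wheel time 174/199 (slack 25); clay 92/92 (tight); kiln 134/134 (tight).
By complementary slackness, y = 0 for the non-binding constraint.
The binding rows give the dual system: 3·y_clay + 1·y_kiln = 16 and 2·y_clay + 4·y_kiln = 14.
Solving: y_clay = 5, y_kiln = 1.
Δz = y_kiln·Δb = 1 × (4) = 4, so new z* = 594 + 4 = 598.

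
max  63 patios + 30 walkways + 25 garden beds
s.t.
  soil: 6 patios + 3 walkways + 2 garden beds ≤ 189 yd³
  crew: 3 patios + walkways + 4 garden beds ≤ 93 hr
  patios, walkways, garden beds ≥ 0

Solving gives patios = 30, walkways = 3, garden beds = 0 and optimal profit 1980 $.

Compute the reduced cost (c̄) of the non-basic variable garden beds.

-5

Check each constraint at x*: soil 189/189 (tight); crew 93/93 (tight).
From A_Bᵀ y = c: 6·y_soil + 3·y_crew = 63; 3·y_soil + 1·y_crew = 30.
This yields shadow prices y_soil = 9, y_crew = 3.
Reduced cost of garden beds: c₃ − yᵀa₃ = 25 − (9·2 + 3·4) = 25 − 30 = -5.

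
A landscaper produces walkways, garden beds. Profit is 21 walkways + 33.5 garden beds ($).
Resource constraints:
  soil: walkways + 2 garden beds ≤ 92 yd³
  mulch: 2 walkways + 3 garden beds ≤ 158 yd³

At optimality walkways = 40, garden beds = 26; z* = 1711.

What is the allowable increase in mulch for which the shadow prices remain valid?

Binding constraints: soil, mulch. The basis is B = [[1,2],[2,3]] with det -1.
Per unit increase in mulch, x* moves by d = (2, -1).
The basis stays optimal until garden beds reaches 0; allowable increase = 26 yd³.

26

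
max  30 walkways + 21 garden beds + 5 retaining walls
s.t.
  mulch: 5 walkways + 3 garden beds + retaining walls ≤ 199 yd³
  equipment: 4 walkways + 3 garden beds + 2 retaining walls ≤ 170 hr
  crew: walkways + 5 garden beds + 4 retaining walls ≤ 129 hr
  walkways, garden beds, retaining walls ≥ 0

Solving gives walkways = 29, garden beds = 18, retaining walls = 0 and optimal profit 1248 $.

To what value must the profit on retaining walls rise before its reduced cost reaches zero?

At the optimum: mulch uses 199 of 199 (binding); equipment uses 170 of 170 (binding); crew uses 119 of 129 (slack = 10).
Slack constraints have shadow price 0 (complementary slackness).
From A_Bᵀ y = c: 5·y_mulch + 4·y_equipment = 30; 3·y_mulch + 3·y_equipment = 21.
This yields shadow prices y_mulch = 2, y_equipment = 5.
retaining walls enters the basis when its profit ≥ yᵀa₃ = 2·1 + 5·2 = 12.

12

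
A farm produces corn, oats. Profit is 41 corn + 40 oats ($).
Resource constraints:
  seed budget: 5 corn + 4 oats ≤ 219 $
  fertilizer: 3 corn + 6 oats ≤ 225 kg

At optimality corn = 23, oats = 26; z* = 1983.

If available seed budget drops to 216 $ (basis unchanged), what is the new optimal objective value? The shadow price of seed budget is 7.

Δb = -3, so new z* = 1983 + (7)·(-3) = 1983 − 21 = 1962.

1962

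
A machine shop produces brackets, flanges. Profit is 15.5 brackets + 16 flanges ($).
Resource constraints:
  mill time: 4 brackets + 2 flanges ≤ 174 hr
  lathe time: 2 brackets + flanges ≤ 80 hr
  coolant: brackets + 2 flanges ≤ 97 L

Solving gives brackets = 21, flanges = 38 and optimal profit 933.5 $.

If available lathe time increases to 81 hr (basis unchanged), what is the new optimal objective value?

938.5

Binding: lathe time and coolant. Non-binding: mill time (14 unused).
Since mill time is not tight, its dual is 0.
Dual feasibility on the basic columns requires 2·y_lathe time + 1·y_coolant = 15.5, 1·y_lathe time + 2·y_coolant = 16.
This yields shadow prices y_lathe time = 5, y_coolant = 5.5.
Δz = y_lathe time·Δb = 5 × (1) = 5, so new z* = 933.5 + 5 = 938.5.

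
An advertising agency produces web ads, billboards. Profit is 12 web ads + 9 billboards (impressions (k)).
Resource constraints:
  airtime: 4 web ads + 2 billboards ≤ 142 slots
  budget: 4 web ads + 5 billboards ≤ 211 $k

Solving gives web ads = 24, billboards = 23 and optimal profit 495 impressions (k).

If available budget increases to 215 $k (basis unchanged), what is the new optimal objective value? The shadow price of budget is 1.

499

Δb = 4, so new z* = 495 + (1)·(4) = 495 + 4 = 499.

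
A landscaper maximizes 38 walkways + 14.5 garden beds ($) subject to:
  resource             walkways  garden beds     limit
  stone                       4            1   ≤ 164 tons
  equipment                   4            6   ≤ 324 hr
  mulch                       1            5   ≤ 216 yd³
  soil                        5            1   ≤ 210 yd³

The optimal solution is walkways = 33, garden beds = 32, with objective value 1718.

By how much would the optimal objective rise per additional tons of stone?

8.5

At the optimum: stone uses 164 of 164 (binding); equipment uses 324 of 324 (binding); mulch uses 193 of 216 (slack = 23); soil uses 197 of 210 (slack = 13).
Since mulch, soil are not tight, their duals are 0.
Dual feasibility on the basic columns requires 4·y_stone + 4·y_equipment = 38, 1·y_stone + 6·y_equipment = 14.5.
→ y_stone = 8.5 and y_equipment = 1.
Shadow price of stone = 8.5.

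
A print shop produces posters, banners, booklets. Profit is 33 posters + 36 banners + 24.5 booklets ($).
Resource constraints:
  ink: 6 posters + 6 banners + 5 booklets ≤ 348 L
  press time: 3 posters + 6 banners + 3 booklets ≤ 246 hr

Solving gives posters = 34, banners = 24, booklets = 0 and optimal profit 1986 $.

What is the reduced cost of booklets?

Check each constraint at x*: ink 348/348 (tight); press time 246/246 (tight).
Dual feasibility on the basic columns requires 6·y_ink + 3·y_press time = 33, 6·y_ink + 6·y_press time = 36.
Solving: y_ink = 5, y_press time = 1.
Reduced cost of booklets: c₃ − yᵀa₃ = 24.5 − (5·5 + 1·3) = 24.5 − 28 = -3.5.

-3.5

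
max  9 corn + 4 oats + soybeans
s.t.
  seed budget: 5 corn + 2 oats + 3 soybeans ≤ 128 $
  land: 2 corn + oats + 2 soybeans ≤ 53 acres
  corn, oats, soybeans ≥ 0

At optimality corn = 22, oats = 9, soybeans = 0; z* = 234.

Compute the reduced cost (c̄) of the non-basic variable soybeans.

At the optimum: seed budget uses 128 of 128 (binding); land uses 53 of 53 (binding).
From A_Bᵀ y = c: 5·y_seed budget + 2·y_land = 9; 2·y_seed budget + 1·y_land = 4.
Solving: y_seed budget = 1, y_land = 2.
Reduced cost of soybeans: c₃ − yᵀa₃ = 1 − (1·3 + 2·2) = 1 − 7 = -6.

-6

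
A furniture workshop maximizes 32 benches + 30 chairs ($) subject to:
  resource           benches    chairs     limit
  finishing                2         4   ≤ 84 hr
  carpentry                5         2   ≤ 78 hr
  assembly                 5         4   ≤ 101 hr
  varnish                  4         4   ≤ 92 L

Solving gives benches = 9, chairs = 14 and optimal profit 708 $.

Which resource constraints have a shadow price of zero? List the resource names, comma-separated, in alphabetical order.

carpentry, finishing

finishing: 74/84 (slack 10)
carpentry: 73/78 (slack 5)
assembly: 101/101 (binding)
varnish: 92/92 (binding)
By complementary slackness, a constraint with positive slack has shadow price 0 → carpentry, finishing.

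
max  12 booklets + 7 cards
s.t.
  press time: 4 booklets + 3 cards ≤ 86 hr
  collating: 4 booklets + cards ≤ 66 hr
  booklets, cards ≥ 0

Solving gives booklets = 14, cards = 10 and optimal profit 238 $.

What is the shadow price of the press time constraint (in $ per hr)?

2

Check each constraint at x*: press time 86/86 (tight); collating 66/66 (tight).
The binding rows give the dual system: 4·y_press time + 4·y_collating = 12 and 3·y_press time + 1·y_collating = 7.
→ y_press time = 2 and y_collating = 1.
Shadow price of press time = 2.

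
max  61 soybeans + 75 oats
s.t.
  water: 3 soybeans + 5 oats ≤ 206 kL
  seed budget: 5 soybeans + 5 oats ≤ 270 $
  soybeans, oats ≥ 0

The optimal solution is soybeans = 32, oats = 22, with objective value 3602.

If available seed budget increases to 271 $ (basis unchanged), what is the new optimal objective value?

Both water and seed budget are binding at x*.
From A_Bᵀ y = c: 3·y_water + 5·y_seed budget = 61; 5·y_water + 5·y_seed budget = 75.
This yields shadow prices y_water = 7, y_seed budget = 8.
Δz = y_seed budget·Δb = 8 × (1) = 8, so new z* = 3602 + 8 = 3610.

3610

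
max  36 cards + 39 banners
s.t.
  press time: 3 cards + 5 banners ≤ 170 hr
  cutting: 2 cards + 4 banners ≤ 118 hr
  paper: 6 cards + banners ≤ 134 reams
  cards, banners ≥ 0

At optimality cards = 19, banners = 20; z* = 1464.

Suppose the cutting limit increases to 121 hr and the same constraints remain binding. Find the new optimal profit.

At the optimum: press time uses 157 of 170 (slack = 13); cutting uses 118 of 118 (binding); paper uses 134 of 134 (binding).
By complementary slackness, y = 0 for the non-binding constraint.
Dual feasibility on the basic columns requires 2·y_cutting + 6·y_paper = 36, 4·y_cutting + 1·y_paper = 39.
→ y_cutting = 9 and y_paper = 3.
Δz = y_cutting·Δb = 9 × (3) = 27, so new z* = 1464 + 27 = 1491.

1491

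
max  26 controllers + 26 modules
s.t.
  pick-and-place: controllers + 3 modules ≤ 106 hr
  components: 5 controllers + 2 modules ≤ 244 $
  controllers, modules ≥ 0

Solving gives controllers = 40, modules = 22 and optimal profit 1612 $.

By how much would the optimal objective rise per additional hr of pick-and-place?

At the optimum: pick-and-place uses 106 of 106 (binding); components uses 244 of 244 (binding).
From A_Bᵀ y = c: 1·y_pick-and-place + 5·y_components = 26; 3·y_pick-and-place + 2·y_components = 26.
Solving: y_pick-and-place = 6, y_components = 4.
Shadow price of pick-and-place = 6.

6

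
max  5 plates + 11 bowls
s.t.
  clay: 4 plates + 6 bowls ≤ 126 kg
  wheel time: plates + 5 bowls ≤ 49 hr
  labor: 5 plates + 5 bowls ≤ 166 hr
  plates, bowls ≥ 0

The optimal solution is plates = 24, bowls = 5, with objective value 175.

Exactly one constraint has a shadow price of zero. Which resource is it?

labor

clay: 126/126 (binding)
wheel time: 49/49 (binding)
labor: 145/166 (slack 21)
By complementary slackness, a constraint with positive slack has shadow price 0 → labor.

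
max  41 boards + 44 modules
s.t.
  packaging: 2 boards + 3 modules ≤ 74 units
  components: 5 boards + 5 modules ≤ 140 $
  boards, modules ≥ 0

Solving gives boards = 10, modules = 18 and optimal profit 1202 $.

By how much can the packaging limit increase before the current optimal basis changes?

Binding constraints: packaging, components. The basis is B = [[2,3],[5,5]] with det -5.
Per unit increase in packaging, x* moves by d = (-1, 1).
The basis stays optimal until boards reaches 0; allowable increase = 10 units.

10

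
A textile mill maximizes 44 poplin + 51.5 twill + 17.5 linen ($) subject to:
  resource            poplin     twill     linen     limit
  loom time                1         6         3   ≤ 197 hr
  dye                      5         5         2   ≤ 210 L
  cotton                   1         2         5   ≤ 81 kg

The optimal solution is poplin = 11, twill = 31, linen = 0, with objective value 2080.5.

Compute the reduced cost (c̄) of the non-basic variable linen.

Check each constraint at x*: loom time 197/197 (tight); dye 210/210 (tight); cotton 73/81 (slack 8).
Since cotton is not tight, its dual is 0.
Dual feasibility on the basic columns requires 1·y_loom time + 5·y_dye = 44, 6·y_loom time + 5·y_dye = 51.5.
→ y_loom time = 1.5 and y_dye = 8.5.
Reduced cost of linen: c₃ − yᵀa₃ = 17.5 − (1.5·3 + 8.5·2) = 17.5 − 21.5 = -4.

-4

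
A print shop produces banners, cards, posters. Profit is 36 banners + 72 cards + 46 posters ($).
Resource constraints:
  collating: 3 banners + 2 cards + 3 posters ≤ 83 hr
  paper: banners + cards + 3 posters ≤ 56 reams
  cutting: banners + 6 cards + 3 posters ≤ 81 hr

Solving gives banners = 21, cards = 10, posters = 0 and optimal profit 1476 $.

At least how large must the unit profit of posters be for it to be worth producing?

54

At the optimum: collating uses 83 of 83 (binding); paper uses 31 of 56 (slack = 25); cutting uses 81 of 81 (binding).
By complementary slackness, y = 0 for the non-binding constraint.
The binding rows give the dual system: 3·y_collating + 1·y_cutting = 36 and 2·y_collating + 6·y_cutting = 72.
Solving: y_collating = 9, y_cutting = 9.
posters enters the basis when its profit ≥ yᵀa₃ = 9·3 + 9·3 = 54.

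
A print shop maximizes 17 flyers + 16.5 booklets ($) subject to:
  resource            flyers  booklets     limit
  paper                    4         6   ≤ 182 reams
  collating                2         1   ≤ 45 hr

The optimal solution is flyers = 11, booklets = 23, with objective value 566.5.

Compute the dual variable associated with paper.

2

Check each constraint at x*: paper 182/182 (tight); collating 45/45 (tight).
From A_Bᵀ y = c: 4·y_paper + 2·y_collating = 17; 6·y_paper + 1·y_collating = 16.5.
This yields shadow prices y_paper = 2, y_collating = 4.5.
Shadow price of paper = 2.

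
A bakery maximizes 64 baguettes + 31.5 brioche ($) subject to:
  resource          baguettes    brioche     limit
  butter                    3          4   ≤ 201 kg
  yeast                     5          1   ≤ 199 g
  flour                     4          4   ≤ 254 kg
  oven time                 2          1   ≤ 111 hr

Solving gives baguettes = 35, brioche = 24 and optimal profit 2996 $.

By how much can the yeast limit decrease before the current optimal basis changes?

Binding constraints: butter, yeast. The basis is B = [[3,4],[5,1]] with det -17.
Per unit decrease in yeast, x* moves by d = (-0.2353, 0.1765).
The basis stays optimal until baguettes reaches 0; allowable decrease = 148.75 g.

148.75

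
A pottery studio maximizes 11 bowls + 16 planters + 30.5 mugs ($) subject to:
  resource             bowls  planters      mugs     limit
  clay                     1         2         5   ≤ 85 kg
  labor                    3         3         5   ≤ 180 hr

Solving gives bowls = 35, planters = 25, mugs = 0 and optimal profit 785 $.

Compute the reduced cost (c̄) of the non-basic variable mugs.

Check each constraint at x*: clay 85/85 (tight); labor 180/180 (tight).
From A_Bᵀ y = c: 1·y_clay + 3·y_labor = 11; 2·y_clay + 3·y_labor = 16.
Solving: y_clay = 5, y_labor = 2.
Reduced cost of mugs: c₃ − yᵀa₃ = 30.5 − (5·5 + 2·5) = 30.5 − 35 = -4.5.

-4.5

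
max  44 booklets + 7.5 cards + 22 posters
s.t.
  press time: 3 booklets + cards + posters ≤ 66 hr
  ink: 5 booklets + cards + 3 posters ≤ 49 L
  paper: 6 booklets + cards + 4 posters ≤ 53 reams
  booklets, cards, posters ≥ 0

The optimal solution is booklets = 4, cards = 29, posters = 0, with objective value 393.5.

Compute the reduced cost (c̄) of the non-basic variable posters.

-7

Check each constraint at x*: press time 41/66 (slack 25); ink 49/49 (tight); paper 53/53 (tight).
Slack constraints have shadow price 0 (complementary slackness).
Dual feasibility on the basic columns requires 5·y_ink + 6·y_paper = 44, 1·y_ink + 1·y_paper = 7.5.
Solving: y_ink = 1, y_paper = 6.5.
Reduced cost of posters: c₃ − yᵀa₃ = 22 − (1·3 + 6.5·4) = 22 − 29 = -7.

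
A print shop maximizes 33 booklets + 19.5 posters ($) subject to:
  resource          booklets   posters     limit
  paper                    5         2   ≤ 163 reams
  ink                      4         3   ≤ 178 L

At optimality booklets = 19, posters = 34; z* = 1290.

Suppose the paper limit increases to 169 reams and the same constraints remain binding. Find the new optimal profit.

1308

Check each constraint at x*: paper 163/163 (tight); ink 178/178 (tight).
Dual feasibility on the basic columns requires 5·y_paper + 4·y_ink = 33, 2·y_paper + 3·y_ink = 19.5.
This yields shadow prices y_paper = 3, y_ink = 4.5.
Δz = y_paper·Δb = 3 × (6) = 18, so new z* = 1290 + 18 = 1308.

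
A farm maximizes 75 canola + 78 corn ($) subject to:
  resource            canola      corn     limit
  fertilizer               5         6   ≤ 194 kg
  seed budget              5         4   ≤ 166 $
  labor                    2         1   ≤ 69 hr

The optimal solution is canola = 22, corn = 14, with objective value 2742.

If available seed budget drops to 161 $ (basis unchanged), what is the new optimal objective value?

2712

Binding: fertilizer and seed budget. Non-binding: labor (11 unused).
Slack constraints have shadow price 0 (complementary slackness).
From A_Bᵀ y = c: 5·y_fertilizer + 5·y_seed budget = 75; 6·y_fertilizer + 4·y_seed budget = 78.
→ y_fertilizer = 9 and y_seed budget = 6.
Δz = y_seed budget·Δb = 6 × (-5) = -30, so new z* = 2742 − 30 = 2712.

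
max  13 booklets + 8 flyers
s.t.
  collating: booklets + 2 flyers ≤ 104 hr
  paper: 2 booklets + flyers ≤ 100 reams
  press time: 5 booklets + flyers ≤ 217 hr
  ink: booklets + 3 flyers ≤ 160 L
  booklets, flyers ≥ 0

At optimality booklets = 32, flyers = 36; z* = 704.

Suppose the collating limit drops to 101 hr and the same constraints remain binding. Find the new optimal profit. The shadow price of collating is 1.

Δb = -3, so new z* = 704 + (1)·(-3) = 704 − 3 = 701.

701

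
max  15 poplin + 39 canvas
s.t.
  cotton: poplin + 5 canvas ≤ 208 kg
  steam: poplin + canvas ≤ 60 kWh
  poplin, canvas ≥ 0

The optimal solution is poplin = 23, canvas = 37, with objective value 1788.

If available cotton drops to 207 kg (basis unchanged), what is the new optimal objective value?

At the optimum: cotton uses 208 of 208 (binding); steam uses 60 of 60 (binding).
The binding rows give the dual system: 1·y_cotton + 1·y_steam = 15 and 5·y_cotton + 1·y_steam = 39.
→ y_cotton = 6 and y_steam = 9.
Δz = y_cotton·Δb = 6 × (-1) = -6, so new z* = 1788 − 6 = 1782.

1782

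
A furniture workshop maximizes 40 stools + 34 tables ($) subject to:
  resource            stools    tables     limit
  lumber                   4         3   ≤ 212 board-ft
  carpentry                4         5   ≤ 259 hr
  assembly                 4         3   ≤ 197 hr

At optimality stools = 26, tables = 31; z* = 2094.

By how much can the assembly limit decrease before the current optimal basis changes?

Binding constraints: carpentry, assembly. The basis is B = [[4,5],[4,3]] with det -8.
Per unit decrease in assembly, x* moves by d = (-0.625, 0.5).
The basis stays optimal until stools reaches 0; allowable decrease = 41.6 hr.

41.6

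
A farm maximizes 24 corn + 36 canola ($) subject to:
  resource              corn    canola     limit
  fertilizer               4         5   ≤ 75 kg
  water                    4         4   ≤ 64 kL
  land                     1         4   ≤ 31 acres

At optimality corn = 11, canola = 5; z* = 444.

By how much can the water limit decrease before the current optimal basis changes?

33

Binding constraints: water, land. The basis is B = [[4,4],[1,4]] with det 12.
Per unit decrease in water, x* moves by d = (-0.3333, 0.0833).
The basis stays optimal until corn reaches 0; allowable decrease = 33 kL.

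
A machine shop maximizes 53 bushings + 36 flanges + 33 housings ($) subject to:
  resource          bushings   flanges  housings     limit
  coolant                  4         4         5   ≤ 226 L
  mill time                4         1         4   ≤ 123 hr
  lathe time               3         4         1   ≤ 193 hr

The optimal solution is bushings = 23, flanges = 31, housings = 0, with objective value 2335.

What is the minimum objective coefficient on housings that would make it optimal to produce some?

Check each constraint at x*: coolant 216/226 (slack 10); mill time 123/123 (tight); lathe time 193/193 (tight).
Slack constraints have shadow price 0 (complementary slackness).
From A_Bᵀ y = c: 4·y_mill time + 3·y_lathe time = 53; 1·y_mill time + 4·y_lathe time = 36.
This yields shadow prices y_mill time = 8, y_lathe time = 7.
housings enters the basis when its profit ≥ yᵀa₃ = 8·4 + 7·1 = 39.

39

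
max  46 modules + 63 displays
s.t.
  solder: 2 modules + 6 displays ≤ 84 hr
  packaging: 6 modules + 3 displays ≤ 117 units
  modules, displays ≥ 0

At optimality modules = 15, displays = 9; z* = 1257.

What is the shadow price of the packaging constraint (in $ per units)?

5

Check each constraint at x*: solder 84/84 (tight); packaging 117/117 (tight).
The binding rows give the dual system: 2·y_solder + 6·y_packaging = 46 and 6·y_solder + 3·y_packaging = 63.
This yields shadow prices y_solder = 8, y_packaging = 5.
Shadow price of packaging = 5.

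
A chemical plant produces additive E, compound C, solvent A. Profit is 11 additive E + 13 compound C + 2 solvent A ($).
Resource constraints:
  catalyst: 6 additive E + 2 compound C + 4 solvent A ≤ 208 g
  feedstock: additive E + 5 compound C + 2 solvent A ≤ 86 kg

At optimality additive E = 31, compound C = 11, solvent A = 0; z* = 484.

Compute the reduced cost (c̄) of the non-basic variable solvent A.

At the optimum: catalyst uses 208 of 208 (binding); feedstock uses 86 of 86 (binding).
From A_Bᵀ y = c: 6·y_catalyst + 1·y_feedstock = 11; 2·y_catalyst + 5·y_feedstock = 13.
This yields shadow prices y_catalyst = 1.5, y_feedstock = 2.
Reduced cost of solvent A: c₃ − yᵀa₃ = 2 − (1.5·4 + 2·2) = 2 − 10 = -8.

-8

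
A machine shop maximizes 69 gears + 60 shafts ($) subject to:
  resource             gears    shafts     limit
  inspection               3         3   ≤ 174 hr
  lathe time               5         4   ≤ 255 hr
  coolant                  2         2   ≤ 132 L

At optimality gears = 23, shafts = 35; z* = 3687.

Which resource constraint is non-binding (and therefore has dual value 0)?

inspection: 174/174 (binding)
lathe time: 255/255 (binding)
coolant: 116/132 (slack 16)
By complementary slackness, a constraint with positive slack has shadow price 0 → coolant.

coolant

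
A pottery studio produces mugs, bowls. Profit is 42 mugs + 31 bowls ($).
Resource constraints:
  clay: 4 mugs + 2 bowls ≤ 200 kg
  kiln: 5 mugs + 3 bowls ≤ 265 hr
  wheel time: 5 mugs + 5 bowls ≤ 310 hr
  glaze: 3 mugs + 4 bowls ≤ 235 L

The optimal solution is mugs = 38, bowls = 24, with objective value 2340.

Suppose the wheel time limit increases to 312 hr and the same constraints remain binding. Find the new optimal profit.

2348

Binding: clay and wheel time. Non-binding: kiln (3 unused), glaze (25 unused).
Slack constraints have shadow price 0 (complementary slackness).
From A_Bᵀ y = c: 4·y_clay + 5·y_wheel time = 42; 2·y_clay + 5·y_wheel time = 31.
Solving: y_clay = 5.5, y_wheel time = 4.
Δz = y_wheel time·Δb = 4 × (2) = 8, so new z* = 2340 + 8 = 2348.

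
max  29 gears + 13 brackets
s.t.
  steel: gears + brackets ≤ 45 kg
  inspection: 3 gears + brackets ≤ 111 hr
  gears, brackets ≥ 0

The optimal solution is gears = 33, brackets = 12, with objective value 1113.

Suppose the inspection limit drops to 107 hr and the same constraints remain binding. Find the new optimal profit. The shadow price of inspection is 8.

Δb = -4, so new z* = 1113 + (8)·(-4) = 1113 − 32 = 1081.

1081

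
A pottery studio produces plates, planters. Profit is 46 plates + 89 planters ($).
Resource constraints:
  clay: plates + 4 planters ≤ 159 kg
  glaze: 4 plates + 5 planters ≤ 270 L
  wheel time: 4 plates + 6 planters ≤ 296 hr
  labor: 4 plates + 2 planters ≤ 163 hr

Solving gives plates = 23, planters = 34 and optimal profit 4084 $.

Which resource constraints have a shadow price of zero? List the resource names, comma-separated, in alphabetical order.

glaze, labor

clay: 159/159 (binding)
glaze: 262/270 (slack 8)
wheel time: 296/296 (binding)
labor: 160/163 (slack 3)
By complementary slackness, a constraint with positive slack has shadow price 0 → glaze, labor.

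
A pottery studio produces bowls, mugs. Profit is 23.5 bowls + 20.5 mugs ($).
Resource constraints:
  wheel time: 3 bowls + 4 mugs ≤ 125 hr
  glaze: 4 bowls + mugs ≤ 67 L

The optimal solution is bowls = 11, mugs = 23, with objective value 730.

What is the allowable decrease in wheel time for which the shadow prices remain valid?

74.75

Binding constraints: wheel time, glaze. The basis is B = [[3,4],[4,1]] with det -13.
Per unit decrease in wheel time, x* moves by d = (0.0769, -0.3077).
The basis stays optimal until mugs reaches 0; allowable decrease = 74.75 hr.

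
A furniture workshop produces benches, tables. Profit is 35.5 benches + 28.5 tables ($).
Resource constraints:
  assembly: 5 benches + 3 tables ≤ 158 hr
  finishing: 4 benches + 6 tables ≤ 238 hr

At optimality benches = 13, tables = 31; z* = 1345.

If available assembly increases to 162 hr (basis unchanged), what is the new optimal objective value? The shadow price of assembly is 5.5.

Δb = 4, so new z* = 1345 + (5.5)·(4) = 1345 + 22 = 1367.

1367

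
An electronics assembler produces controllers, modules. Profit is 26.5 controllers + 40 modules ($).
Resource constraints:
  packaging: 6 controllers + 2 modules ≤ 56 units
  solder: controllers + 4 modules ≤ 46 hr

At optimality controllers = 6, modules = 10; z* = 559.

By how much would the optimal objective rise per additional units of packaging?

3

At the optimum: packaging uses 56 of 56 (binding); solder uses 46 of 46 (binding).
The binding rows give the dual system: 6·y_packaging + 1·y_solder = 26.5 and 2·y_packaging + 4·y_solder = 40.
Solving: y_packaging = 3, y_solder = 8.5.
Shadow price of packaging = 3.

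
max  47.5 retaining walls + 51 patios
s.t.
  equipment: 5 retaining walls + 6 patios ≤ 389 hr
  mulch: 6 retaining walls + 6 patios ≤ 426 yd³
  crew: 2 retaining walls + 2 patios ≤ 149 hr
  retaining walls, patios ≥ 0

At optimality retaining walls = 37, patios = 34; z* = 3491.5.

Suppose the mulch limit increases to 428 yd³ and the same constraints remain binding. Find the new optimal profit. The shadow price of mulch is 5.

3501.5

Δb = 2, so new z* = 3491.5 + (5)·(2) = 3491.5 + 10 = 3501.5.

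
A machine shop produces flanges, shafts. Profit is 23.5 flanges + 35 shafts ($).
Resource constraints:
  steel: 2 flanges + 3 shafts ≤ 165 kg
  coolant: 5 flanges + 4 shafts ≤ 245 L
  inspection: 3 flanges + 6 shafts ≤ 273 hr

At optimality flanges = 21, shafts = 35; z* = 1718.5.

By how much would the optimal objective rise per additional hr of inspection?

4.5

Check each constraint at x*: steel 147/165 (slack 18); coolant 245/245 (tight); inspection 273/273 (tight).
Slack constraints have shadow price 0 (complementary slackness).
The binding rows give the dual system: 5·y_coolant + 3·y_inspection = 23.5 and 4·y_coolant + 6·y_inspection = 35.
→ y_coolant = 2 and y_inspection = 4.5.
Shadow price of inspection = 4.5.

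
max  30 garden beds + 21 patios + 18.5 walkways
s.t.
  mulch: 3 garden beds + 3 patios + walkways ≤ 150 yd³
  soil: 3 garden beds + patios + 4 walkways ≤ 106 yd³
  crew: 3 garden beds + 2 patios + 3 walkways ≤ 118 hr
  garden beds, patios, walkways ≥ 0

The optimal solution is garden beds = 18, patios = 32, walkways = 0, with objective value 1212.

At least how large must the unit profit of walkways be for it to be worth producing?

28

Binding: mulch and crew. Non-binding: soil (20 unused).
By complementary slackness, y = 0 for the non-binding constraint.
Dual feasibility on the basic columns requires 3·y_mulch + 3·y_crew = 30, 3·y_mulch + 2·y_crew = 21.
Solving: y_mulch = 1, y_crew = 9.
walkways enters the basis when its profit ≥ yᵀa₃ = 1·1 + 9·3 = 28.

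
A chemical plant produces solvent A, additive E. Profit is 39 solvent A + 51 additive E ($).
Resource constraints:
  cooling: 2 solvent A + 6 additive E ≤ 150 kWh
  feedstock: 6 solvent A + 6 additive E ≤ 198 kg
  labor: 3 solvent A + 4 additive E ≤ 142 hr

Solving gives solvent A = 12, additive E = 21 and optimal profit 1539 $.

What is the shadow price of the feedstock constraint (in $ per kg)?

Binding: cooling and feedstock. Non-binding: labor (22 unused).
By complementary slackness, y = 0 for the non-binding constraint.
The binding rows give the dual system: 2·y_cooling + 6·y_feedstock = 39 and 6·y_cooling + 6·y_feedstock = 51.
Solving: y_cooling = 3, y_feedstock = 5.5.
Shadow price of feedstock = 5.5.

5.5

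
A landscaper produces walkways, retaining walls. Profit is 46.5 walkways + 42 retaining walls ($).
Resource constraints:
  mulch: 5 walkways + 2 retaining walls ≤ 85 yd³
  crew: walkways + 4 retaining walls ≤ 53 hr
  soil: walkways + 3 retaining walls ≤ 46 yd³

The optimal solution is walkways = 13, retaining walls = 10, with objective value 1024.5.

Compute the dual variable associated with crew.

At the optimum: mulch uses 85 of 85 (binding); crew uses 53 of 53 (binding); soil uses 43 of 46 (slack = 3).
Since soil is not tight, its dual is 0.
From A_Bᵀ y = c: 5·y_mulch + 1·y_crew = 46.5; 2·y_mulch + 4·y_crew = 42.
Solving: y_mulch = 8, y_crew = 6.5.
Shadow price of crew = 6.5.

6.5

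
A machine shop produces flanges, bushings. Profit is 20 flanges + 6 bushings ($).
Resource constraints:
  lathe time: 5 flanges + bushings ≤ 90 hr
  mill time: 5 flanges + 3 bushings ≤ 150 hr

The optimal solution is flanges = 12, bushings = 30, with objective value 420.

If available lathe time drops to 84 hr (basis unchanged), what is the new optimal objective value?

402

Check each constraint at x*: lathe time 90/90 (tight); mill time 150/150 (tight).
The binding rows give the dual system: 5·y_lathe time + 5·y_mill time = 20 and 1·y_lathe time + 3·y_mill time = 6.
Solving: y_lathe time = 3, y_mill time = 1.
Δz = y_lathe time·Δb = 3 × (-6) = -18, so new z* = 420 − 18 = 402.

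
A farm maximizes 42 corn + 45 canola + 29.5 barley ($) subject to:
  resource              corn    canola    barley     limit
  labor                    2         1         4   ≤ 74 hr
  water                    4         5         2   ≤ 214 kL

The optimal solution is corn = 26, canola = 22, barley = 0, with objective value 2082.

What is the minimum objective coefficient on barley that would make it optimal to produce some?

At the optimum: labor uses 74 of 74 (binding); water uses 214 of 214 (binding).
Dual feasibility on the basic columns requires 2·y_labor + 4·y_water = 42, 1·y_labor + 5·y_water = 45.
Solving: y_labor = 5, y_water = 8.
barley enters the basis when its profit ≥ yᵀa₃ = 5·4 + 8·2 = 36.

36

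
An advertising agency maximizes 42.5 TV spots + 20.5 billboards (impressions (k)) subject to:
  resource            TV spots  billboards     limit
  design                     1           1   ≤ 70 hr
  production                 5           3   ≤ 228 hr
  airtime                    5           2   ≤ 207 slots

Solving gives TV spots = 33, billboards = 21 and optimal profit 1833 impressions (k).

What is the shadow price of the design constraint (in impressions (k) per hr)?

Binding: production and airtime. Non-binding: design (16 unused).
By complementary slackness, y = 0 for the non-binding constraint.
From A_Bᵀ y = c: 5·y_production + 5·y_airtime = 42.5; 3·y_production + 2·y_airtime = 20.5.
This yields shadow prices y_production = 3.5, y_airtime = 5.
Shadow price of design = 0.

0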